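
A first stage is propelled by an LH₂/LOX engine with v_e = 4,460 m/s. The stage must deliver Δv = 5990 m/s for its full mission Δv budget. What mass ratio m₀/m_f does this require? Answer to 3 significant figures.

mass ratio ≈ 3.83

m₀/m_f = exp(Δv / v_e) = exp(5990 / 4460.0) = exp(1.3430) = 3.8307.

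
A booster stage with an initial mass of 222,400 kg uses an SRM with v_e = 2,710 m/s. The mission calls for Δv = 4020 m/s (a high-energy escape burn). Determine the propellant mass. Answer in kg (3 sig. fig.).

propellant mass ≈ 172000 kg

Rocket equation: m₀/m_f = exp(Δv / v_e) = exp(4020 / 2710.0) = exp(1.4834) = 4.4079.
m_f = 222,400 / 4.4079 = 50,454.9 kg, so propellant = m₀ − m_f = 222,400 − 50,454.9 = 171,945.1 kg.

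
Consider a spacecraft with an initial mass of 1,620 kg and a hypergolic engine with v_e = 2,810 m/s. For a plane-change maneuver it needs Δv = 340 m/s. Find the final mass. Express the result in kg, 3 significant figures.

By the Tsiolkovsky rocket equation, m₀/m_f = exp(Δv / v_e) = exp(340 / 2810.0) = exp(0.1210) = 1.1286.
m_f = m₀ / 1.1286 = 1,620 / 1.1286 = 1,435.41 kg.

final mass ≈ 1440 kg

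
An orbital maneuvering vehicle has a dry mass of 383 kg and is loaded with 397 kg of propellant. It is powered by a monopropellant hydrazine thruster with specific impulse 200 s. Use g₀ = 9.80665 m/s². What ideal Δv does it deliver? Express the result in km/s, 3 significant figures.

Δv ≈ 1.40 km/s

v_e = Isp · g₀ = 200 × 9.80665 = 1961.3 m/s.
m₀ = m_dry + m_prop = 383 + 397 = 780 kg.
Rocket equation: Δv = v_e · ln(m₀/m_f) = 1961.3 × ln(2.037) = 1961.3 × 0.7113 ≈ 1395.0 m/s.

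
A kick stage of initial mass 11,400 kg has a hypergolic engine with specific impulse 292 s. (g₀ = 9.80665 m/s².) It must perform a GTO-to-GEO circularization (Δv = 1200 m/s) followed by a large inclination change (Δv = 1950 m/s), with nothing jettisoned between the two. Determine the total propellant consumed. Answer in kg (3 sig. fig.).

v_e = Isp · g₀ = 292 × 9.80665 = 2863.5 m/s.
After the first burn: m = 11400 × exp(−1200/2863.5) = 11400 × 0.65766 = 7,497.32 kg.
After the second burn: m = 7,497.32 × exp(−1950/2863.5) = 7,497.32 × 0.50612 = 3,794.54 kg.
Total propellant = m₀ − m_final = 11400 − 3,794.54 = 7,605.46 kg.

total propellant consumed ≈ 7610 kg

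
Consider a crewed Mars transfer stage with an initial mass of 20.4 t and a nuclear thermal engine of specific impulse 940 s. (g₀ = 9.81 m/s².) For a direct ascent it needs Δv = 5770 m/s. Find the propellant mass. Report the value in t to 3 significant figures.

v_e = Isp · g₀ = 940 × 9.81 = 9221.4 m/s.
By the Tsiolkovsky rocket equation, m₀/m_f = exp(Δv / v_e) = exp(5770 / 9221.4) = exp(0.6257) = 1.8696.
m_f = 20.4 / 1.8696 = 10.9114 t, so propellant = m₀ − m_f = 20.4 − 10.9114 = 9.4886 t.

propellant mass ≈ 9.49 t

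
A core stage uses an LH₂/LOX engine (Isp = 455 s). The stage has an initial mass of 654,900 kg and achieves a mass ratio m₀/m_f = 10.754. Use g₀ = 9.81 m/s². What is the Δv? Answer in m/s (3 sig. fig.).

v_e = Isp · g₀ = 455 × 9.81 = 4463.6 m/s.
Δv = v_e · ln(10.754) = 4463.6 × 2.3753 ≈ 10602.2 m/s.

Δv ≈ 10600 m/s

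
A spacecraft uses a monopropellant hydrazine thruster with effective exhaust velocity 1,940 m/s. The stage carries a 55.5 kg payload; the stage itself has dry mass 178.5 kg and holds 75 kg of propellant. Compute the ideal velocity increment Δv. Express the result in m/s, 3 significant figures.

Δv ≈ 539 m/s

m₀ = payload + dry + propellant = 55.5 + 178.5 + 75 = 309 kg.
m_f = payload + dry = 55.5 + 178.5 = 234 kg.
Using Δv = v_e ln(m₀/m_f): Δv = v_e · ln(m₀/m_f) = 1940.0 × ln(1.321) = 1940.0 × 0.2780 ≈ 539.4 m/s.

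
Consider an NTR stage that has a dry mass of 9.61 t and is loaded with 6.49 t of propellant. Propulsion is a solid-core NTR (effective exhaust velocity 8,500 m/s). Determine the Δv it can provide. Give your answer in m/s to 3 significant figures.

m₀ = m_dry + m_prop = 9.61 + 6.49 = 16.1 t.
From the ideal rocket equation, Δv = v_e · ln(m₀/m_f) = 8500.0 × ln(1.675) = 8500.0 × 0.5160 ≈ 4386.1 m/s.

Δv ≈ 4390 m/s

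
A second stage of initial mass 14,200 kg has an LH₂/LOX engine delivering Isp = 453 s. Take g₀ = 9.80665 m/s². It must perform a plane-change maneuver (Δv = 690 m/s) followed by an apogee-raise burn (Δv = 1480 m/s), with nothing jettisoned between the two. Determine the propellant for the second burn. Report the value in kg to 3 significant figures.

v_e = Isp · g₀ = 453 × 9.80665 = 4442.4 m/s.
After the first burn: m = 14200 × exp(−690/4442.4) = 14200 × 0.85614 = 12,157.2 kg.
After the second burn: m = 12,157.2 × exp(−1480/4442.4) = 12,157.2 × 0.71666 = 8,712.58 kg.
Second-burn propellant = 12,157.2 − 8,712.58 = 3,444.62 kg.

propellant for the second burn ≈ 3440 kg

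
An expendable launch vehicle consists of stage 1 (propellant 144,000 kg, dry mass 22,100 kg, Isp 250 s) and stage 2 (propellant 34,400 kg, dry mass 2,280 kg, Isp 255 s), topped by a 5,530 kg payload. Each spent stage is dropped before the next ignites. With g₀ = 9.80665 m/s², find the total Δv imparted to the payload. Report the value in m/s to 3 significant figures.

Ignition mass of stage 1 = 144,000+22,100 + 34,400+2,280 + 5,530 = 208,310 kg.
Stage 1: m₀ = 208,310 kg, m_f = 208,310 − 144,000 = 64,310 kg; Δv = 250×9.80665×ln(3.239) = 2451.7×1.1753 ≈ 2881 m/s.
Stage 2: m₀ = 42,210 kg, m_f = 42,210 − 34,400 = 7,810 kg; Δv = 255×9.80665×ln(5.405) = 2500.7×1.6873 ≈ 4219 m/s.
Total Δv = 2881 + 4219 = 7100 m/s.

Δv ≈ 7100 m/s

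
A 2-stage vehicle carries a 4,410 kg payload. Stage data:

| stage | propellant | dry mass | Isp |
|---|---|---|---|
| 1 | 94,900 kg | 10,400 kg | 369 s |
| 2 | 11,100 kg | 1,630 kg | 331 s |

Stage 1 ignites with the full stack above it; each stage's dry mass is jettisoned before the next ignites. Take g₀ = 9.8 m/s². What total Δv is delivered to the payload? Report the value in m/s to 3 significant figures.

Δv ≈ 8780 m/s

Ignition mass of stage 1 = 94,900+10,400 + 11,100+1,630 + 4,410 = 122,440 kg.
Stage 1: m₀ = 122,440 kg, m_f = 122,440 − 94,900 = 27,540 kg; Δv = 369×9.8×ln(4.446) = 3616.2×1.4920 ≈ 5395 m/s.
Stage 2: m₀ = 17,140 kg, m_f = 17,140 − 11,100 = 6,040 kg; Δv = 331×9.8×ln(2.838) = 3243.8×1.0430 ≈ 3383 m/s.
Total Δv = 5395 + 3383 = 8778 m/s.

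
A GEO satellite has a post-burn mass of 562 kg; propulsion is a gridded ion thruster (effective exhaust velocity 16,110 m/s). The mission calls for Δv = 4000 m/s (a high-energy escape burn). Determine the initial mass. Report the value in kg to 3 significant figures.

initial mass ≈ 720 kg

By the Tsiolkovsky rocket equation, m₀/m_f = exp(Δv / v_e) = exp(4000 / 16110.0) = exp(0.2483) = 1.2818.
m₀ = m_f × 1.2818 = 562 × 1.2818 = 720.372 kg.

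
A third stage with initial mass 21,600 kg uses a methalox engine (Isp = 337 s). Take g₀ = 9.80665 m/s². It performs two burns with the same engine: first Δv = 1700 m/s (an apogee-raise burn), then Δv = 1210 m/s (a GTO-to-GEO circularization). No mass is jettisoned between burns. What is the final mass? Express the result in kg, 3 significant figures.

final mass ≈ 8950 kg

v_e = Isp · g₀ = 337 × 9.80665 = 3304.8 m/s.
After the first burn: m = 21600 × exp(−1700/3304.8) = 21600 × 0.59786 = 12,913.8 kg.
After the second burn: m = 12,913.8 × exp(−1210/3304.8) = 12,913.8 × 0.69341 = 8,954.56 kg.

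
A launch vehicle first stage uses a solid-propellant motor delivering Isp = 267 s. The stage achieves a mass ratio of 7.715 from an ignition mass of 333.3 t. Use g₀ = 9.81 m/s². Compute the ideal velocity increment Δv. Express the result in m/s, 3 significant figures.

Δv ≈ 5350 m/s

v_e = Isp · g₀ = 267 × 9.81 = 2619.3 m/s.
Using Δv = v_e ln(m₀/m_f): Δv = v_e · ln(7.715) = 2619.3 × 2.0432 ≈ 5351.6 m/s.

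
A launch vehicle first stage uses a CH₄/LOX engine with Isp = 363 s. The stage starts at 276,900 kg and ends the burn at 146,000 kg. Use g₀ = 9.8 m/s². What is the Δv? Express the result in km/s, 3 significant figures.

Δv ≈ 2.28 km/s

v_e = Isp · g₀ = 363 × 9.8 = 3557.4 m/s.
Δv = v_e · ln(m₀/m_f) = 3557.4 × ln(1.897) = 3557.4 × 0.6400 ≈ 2276.9 m/s.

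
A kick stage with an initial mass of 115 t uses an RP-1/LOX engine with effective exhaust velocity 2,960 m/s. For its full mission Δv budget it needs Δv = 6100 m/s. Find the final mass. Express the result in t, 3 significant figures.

From the ideal rocket equation, m₀/m_f = exp(Δv / v_e) = exp(6100 / 2960.0) = exp(2.0608) = 7.8523.
m_f = m₀ / 7.8523 = 115 / 7.8523 = 14.6454 t.

final mass ≈ 14.6 t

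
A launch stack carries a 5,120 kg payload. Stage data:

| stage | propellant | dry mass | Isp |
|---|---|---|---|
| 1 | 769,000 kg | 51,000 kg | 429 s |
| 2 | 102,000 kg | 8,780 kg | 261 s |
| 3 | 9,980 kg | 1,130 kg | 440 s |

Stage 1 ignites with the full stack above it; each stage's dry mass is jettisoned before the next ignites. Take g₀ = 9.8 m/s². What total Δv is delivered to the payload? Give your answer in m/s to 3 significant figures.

Δv ≈ 15300 m/s

Ignition mass of stage 1 = 769,000+51,000 + 102,000+8,780 + 9,980+1,130 + 5,120 = 947,010 kg.
Stage 1: m₀ = 947,010 kg, m_f = 947,010 − 769,000 = 178,010 kg; Δv = 429×9.8×ln(5.32) = 4204.2×1.6715 ≈ 7027 m/s.
Stage 2: m₀ = 127,010 kg, m_f = 127,010 − 102,000 = 25,010 kg; Δv = 261×9.8×ln(5.078) = 2557.8×1.6250 ≈ 4156 m/s.
Stage 3: m₀ = 16,230 kg, m_f = 16,230 − 9,980 = 6,250 kg; Δv = 440×9.8×ln(2.597) = 4312.0×0.9543 ≈ 4115 m/s.
Total Δv = 7027 + 4156 + 4115 = 15298 m/s.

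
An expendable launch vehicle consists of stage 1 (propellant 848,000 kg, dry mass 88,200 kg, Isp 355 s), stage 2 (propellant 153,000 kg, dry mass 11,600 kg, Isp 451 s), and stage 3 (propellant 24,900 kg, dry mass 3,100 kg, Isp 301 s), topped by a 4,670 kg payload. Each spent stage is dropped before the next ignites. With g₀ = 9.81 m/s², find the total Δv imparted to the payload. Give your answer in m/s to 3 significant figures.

Δv ≈ 15700 m/s

Ignition mass of stage 1 = 848,000+88,200 + 153,000+11,600 + 24,900+3,100 + 4,670 = 1,133,470 kg.
Stage 1: m₀ = 1,133,470 kg, m_f = 1,133,470 − 848,000 = 285,470 kg; Δv = 355×9.81×ln(3.971) = 3482.6×1.3789 ≈ 4802 m/s.
Stage 2: m₀ = 197,270 kg, m_f = 197,270 − 153,000 = 44,270 kg; Δv = 451×9.81×ln(4.456) = 4424.3×1.4943 ≈ 6611 m/s.
Stage 3: m₀ = 32,670 kg, m_f = 32,670 − 24,900 = 7,770 kg; Δv = 301×9.81×ln(4.205) = 2952.8×1.4362 ≈ 4241 m/s.
Total Δv = 4802 + 6611 + 4241 = 15654 m/s.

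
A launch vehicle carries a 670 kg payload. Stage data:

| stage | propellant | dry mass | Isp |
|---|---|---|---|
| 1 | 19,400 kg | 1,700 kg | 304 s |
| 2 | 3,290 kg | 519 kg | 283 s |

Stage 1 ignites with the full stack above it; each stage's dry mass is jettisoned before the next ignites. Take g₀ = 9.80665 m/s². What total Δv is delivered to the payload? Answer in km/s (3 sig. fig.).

Ignition mass of stage 1 = 19,400+1,700 + 3,290+519 + 670 = 25,579 kg.
Stage 1: m₀ = 25,579 kg, m_f = 25,579 − 19,400 = 6,179 kg; Δv = 304×9.80665×ln(4.14) = 2981.2×1.4206 ≈ 4235 m/s.
Stage 2: m₀ = 4,479 kg, m_f = 4,479 − 3,290 = 1,189 kg; Δv = 283×9.80665×ln(3.767) = 2775.3×1.3263 ≈ 3681 m/s.
Total Δv = 4235 + 3681 = 7916 m/s.

Δv ≈ 7.92 km/s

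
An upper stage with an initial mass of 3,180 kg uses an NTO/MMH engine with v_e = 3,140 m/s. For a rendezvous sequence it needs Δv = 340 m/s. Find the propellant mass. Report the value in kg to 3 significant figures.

From the ideal rocket equation, m₀/m_f = exp(Δv / v_e) = exp(340 / 3140.0) = exp(0.1083) = 1.1144.
m_f = 3,180 / 1.1144 = 2,853.55 kg, so propellant = m₀ − m_f = 3,180 − 2,853.55 = 326.45 kg.

propellant mass ≈ 326 kg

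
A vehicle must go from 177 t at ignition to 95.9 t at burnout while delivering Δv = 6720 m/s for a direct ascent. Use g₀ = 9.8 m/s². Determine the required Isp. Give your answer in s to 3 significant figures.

ln(m₀/m_f) = ln(177000/95900) = ln(1.846) = 0.6128.
v_e = Δv / ln(m₀/m_f) = 6720 / 0.6128 = 10965.3 m/s.
Isp = v_e / g₀ = 10965.3 / 9.8 = 1118.9 s.

Isp ≈ 1120 s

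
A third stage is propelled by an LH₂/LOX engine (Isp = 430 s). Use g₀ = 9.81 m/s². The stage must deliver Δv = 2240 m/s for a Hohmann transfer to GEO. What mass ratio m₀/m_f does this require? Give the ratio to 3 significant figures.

v_e = Isp · g₀ = 430 × 9.81 = 4218.3 m/s.
m₀/m_f = exp(Δv / v_e) = exp(2240 / 4218.3) = exp(0.5310) = 1.7007.

mass ratio ≈ 1.70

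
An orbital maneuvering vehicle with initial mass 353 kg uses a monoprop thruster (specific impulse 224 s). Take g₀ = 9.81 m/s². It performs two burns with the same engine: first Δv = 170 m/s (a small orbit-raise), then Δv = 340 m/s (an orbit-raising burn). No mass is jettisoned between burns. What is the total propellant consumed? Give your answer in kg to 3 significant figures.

v_e = Isp · g₀ = 224 × 9.81 = 2197.4 m/s.
After the first burn: m = 353 × exp(−170/2197.4) = 353 × 0.92555 = 326.719 kg.
After the second burn: m = 326.719 × exp(−340/2197.4) = 326.719 × 0.85665 = 279.884 kg.
Total propellant = m₀ − m_final = 353 − 279.884 = 73.116 kg.

total propellant consumed ≈ 73.1 kg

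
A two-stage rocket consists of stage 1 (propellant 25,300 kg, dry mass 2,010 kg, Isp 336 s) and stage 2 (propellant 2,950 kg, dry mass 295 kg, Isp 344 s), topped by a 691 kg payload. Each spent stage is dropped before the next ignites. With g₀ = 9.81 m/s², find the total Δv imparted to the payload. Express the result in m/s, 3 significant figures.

Δv ≈ 10100 m/s

Ignition mass of stage 1 = 25,300+2,010 + 2,950+295 + 691 = 31,246 kg.
Stage 1: m₀ = 31,246 kg, m_f = 31,246 − 25,300 = 5,946 kg; Δv = 336×9.81×ln(5.255) = 3296.2×1.6592 ≈ 5469 m/s.
Stage 2: m₀ = 3,936 kg, m_f = 3,936 − 2,950 = 986 kg; Δv = 344×9.81×ln(3.992) = 3374.6×1.3843 ≈ 4671 m/s.
Total Δv = 5469 + 4671 = 10140 m/s.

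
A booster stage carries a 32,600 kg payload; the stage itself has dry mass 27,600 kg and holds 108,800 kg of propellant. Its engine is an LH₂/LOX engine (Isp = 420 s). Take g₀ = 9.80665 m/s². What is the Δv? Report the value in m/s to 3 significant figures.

v_e = Isp · g₀ = 420 × 9.80665 = 4118.8 m/s.
m₀ = payload + dry + propellant = 32,600 + 27,600 + 108,800 = 169,000 kg.
m_f = payload + dry = 32,600 + 27,600 = 60,200 kg.
Using Δv = v_e ln(m₀/m_f): Δv = v_e · ln(m₀/m_f) = 4118.8 × ln(2.807) = 4118.8 × 1.0322 ≈ 4251.5 m/s.

Δv ≈ 4250 m/s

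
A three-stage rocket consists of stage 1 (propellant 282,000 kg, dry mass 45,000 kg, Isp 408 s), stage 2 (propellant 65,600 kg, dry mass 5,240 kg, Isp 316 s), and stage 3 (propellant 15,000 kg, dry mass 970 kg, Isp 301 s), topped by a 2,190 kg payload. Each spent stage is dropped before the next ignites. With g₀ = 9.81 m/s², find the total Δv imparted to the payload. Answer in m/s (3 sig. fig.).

Ignition mass of stage 1 = 282,000+45,000 + 65,600+5,240 + 15,000+970 + 2,190 = 416,000 kg.
Stage 1: m₀ = 416,000 kg, m_f = 416,000 − 282,000 = 134,000 kg; Δv = 408×9.81×ln(3.104) = 4002.5×1.1328 ≈ 4534 m/s.
Stage 2: m₀ = 89,000 kg, m_f = 89,000 − 65,600 = 23,400 kg; Δv = 316×9.81×ln(3.803) = 3100.0×1.3359 ≈ 4141 m/s.
Stage 3: m₀ = 18,160 kg, m_f = 18,160 − 15,000 = 3,160 kg; Δv = 301×9.81×ln(5.747) = 2952.8×1.7486 ≈ 5163 m/s.
Total Δv = 4534 + 4141 + 5163 = 13838 m/s.

Δv ≈ 13800 m/s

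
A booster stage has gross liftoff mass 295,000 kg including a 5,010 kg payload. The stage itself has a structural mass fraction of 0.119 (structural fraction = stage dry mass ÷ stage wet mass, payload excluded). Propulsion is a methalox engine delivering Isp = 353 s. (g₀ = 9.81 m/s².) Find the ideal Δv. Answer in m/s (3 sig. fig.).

Δv ≈ 6960 m/s

Stage wet mass = m₀ − payload = 295,000 − 5,010 = 289,990 kg.
Stage dry mass = ε × stage wet mass = 0.119 × 289,990 = 34,508.8 kg.
Burnout mass m_f = stage dry + payload = 34,508.8 + 5,010 = 39,518.8 kg.
v_e = Isp · g₀ = 353 × 9.81 = 3462.9 m/s.
From the ideal rocket equation, Δv = v_e · ln(295,000/39,518.8) = 3462.9 × ln(7.465) = 3462.9 × 2.0102 ≈ 6961 m/s.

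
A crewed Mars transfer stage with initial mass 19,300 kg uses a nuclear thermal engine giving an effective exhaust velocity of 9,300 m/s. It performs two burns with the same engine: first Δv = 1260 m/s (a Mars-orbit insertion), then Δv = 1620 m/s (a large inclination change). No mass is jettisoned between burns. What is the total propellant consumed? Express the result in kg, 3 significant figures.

After the first burn: m = 19300 × exp(−1260/9300.0) = 19300 × 0.87329 = 16,854.5 kg.
After the second burn: m = 16,854.5 × exp(−1620/9300.0) = 16,854.5 × 0.84013 = 14,160 kg.
Total propellant = m₀ − m_final = 19300 − 14,160 = 5,140 kg.

total propellant consumed ≈ 5140 kg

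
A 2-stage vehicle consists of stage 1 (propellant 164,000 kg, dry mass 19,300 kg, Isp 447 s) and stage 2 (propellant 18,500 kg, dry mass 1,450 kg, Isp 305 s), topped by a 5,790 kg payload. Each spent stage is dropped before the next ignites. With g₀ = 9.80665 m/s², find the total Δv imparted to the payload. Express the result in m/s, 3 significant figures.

Ignition mass of stage 1 = 164,000+19,300 + 18,500+1,450 + 5,790 = 209,040 kg.
Stage 1: m₀ = 209,040 kg, m_f = 209,040 − 164,000 = 45,040 kg; Δv = 447×9.80665×ln(4.641) = 4383.6×1.5350 ≈ 6729 m/s.
Stage 2: m₀ = 25,740 kg, m_f = 25,740 − 18,500 = 7,240 kg; Δv = 305×9.80665×ln(3.555) = 2991.0×1.2684 ≈ 3794 m/s.
Total Δv = 6729 + 3794 = 10523 m/s.

Δv ≈ 10500 m/s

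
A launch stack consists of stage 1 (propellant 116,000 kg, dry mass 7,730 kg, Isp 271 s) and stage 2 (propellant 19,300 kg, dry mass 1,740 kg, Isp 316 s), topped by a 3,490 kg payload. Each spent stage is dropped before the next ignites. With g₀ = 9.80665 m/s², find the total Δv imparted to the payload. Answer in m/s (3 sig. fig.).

Ignition mass of stage 1 = 116,000+7,730 + 19,300+1,740 + 3,490 = 148,260 kg.
Stage 1: m₀ = 148,260 kg, m_f = 148,260 − 116,000 = 32,260 kg; Δv = 271×9.80665×ln(4.596) = 2657.6×1.5251 ≈ 4053 m/s.
Stage 2: m₀ = 24,530 kg, m_f = 24,530 − 19,300 = 5,230 kg; Δv = 316×9.80665×ln(4.69) = 3098.9×1.5455 ≈ 4789 m/s.
Total Δv = 4053 + 4789 = 8842 m/s.

Δv ≈ 8840 m/s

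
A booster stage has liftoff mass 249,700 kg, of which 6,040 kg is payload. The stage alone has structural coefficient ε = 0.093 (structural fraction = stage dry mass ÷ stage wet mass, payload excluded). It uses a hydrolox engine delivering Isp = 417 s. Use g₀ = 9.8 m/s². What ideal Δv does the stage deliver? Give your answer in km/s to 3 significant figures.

Stage wet mass = m₀ − payload = 249,700 − 6,040 = 243,660 kg.
Stage dry mass = ε × stage wet mass = 0.093 × 243,660 = 22,660.4 kg.
Burnout mass m_f = stage dry + payload = 22,660.4 + 6,040 = 28,700.4 kg.
v_e = Isp · g₀ = 417 × 9.8 = 4086.6 m/s.
Δv = v_e · ln(249,700/28,700.4) = 4086.6 × ln(8.7) = 4086.6 × 2.1633 ≈ 8841 m/s.

Δv ≈ 8.84 km/s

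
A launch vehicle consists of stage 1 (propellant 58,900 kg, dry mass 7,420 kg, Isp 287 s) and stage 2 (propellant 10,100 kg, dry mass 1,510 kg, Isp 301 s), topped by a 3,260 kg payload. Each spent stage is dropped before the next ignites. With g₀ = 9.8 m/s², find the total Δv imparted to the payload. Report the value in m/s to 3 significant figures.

Ignition mass of stage 1 = 58,900+7,420 + 10,100+1,510 + 3,260 = 81,190 kg.
Stage 1: m₀ = 81,190 kg, m_f = 81,190 − 58,900 = 22,290 kg; Δv = 287×9.8×ln(3.642) = 2812.6×1.2927 ≈ 3636 m/s.
Stage 2: m₀ = 14,870 kg, m_f = 14,870 − 10,100 = 4,770 kg; Δv = 301×9.8×ln(3.117) = 2949.8×1.1370 ≈ 3354 m/s.
Total Δv = 3636 + 3354 = 6990 m/s.

Δv ≈ 6990 m/s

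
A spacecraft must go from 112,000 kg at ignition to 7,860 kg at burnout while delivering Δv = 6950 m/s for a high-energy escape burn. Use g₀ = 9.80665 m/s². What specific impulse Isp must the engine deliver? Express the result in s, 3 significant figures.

Isp ≈ 267 s

ln(m₀/m_f) = ln(112000/7860) = ln(14.25) = 2.6567.
By the Tsiolkovsky rocket equation, v_e = Δv / ln(m₀/m_f) = 6950 / 2.6567 = 2616.0 m/s.
Isp = v_e / g₀ = 2616.0 / 9.80665 = 266.8 s.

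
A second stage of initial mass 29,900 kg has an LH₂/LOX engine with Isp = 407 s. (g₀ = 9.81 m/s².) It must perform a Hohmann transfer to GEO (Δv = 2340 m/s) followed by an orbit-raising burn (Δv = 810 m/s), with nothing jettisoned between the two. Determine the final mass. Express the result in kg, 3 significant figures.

final mass ≈ 13600 kg

v_e = Isp · g₀ = 407 × 9.81 = 3992.7 m/s.
After the first burn: m = 29900 × exp(−2340/3992.7) = 29900 × 0.55651 = 16,639.6 kg.
After the second burn: m = 16,639.6 × exp(−810/3992.7) = 16,639.6 × 0.81638 = 13,584.2 kg.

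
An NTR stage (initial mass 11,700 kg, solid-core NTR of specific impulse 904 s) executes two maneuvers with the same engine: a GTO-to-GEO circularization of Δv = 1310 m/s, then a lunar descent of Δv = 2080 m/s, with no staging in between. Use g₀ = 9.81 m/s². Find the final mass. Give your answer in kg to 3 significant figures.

final mass ≈ 7980 kg

v_e = Isp · g₀ = 904 × 9.81 = 8868.2 m/s.
After the first burn: m = 11700 × exp(−1310/8868.2) = 11700 × 0.86267 = 10,093.2 kg.
After the second burn: m = 10,093.2 × exp(−2080/8868.2) = 10,093.2 × 0.79093 = 7,983.01 kg.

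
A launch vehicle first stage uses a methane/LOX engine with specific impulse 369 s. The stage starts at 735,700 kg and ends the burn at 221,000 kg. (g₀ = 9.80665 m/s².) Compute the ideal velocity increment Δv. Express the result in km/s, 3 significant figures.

v_e = Isp · g₀ = 369 × 9.80665 = 3618.7 m/s.
Δv = v_e · ln(m₀/m_f) = 3618.7 × ln(3.329) = 3618.7 × 1.2027 ≈ 4352.0 m/s.

Δv ≈ 4.35 km/s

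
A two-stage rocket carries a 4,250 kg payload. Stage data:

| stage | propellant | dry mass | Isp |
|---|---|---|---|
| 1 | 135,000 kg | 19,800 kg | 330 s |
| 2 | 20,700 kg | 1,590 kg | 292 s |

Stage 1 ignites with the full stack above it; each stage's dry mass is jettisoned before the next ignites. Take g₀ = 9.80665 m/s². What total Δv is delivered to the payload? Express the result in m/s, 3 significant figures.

Ignition mass of stage 1 = 135,000+19,800 + 20,700+1,590 + 4,250 = 181,340 kg.
Stage 1: m₀ = 181,340 kg, m_f = 181,340 − 135,000 = 46,340 kg; Δv = 330×9.80665×ln(3.913) = 3236.2×1.3644 ≈ 4415 m/s.
Stage 2: m₀ = 26,540 kg, m_f = 26,540 − 20,700 = 5,840 kg; Δv = 292×9.80665×ln(4.545) = 2863.5×1.5139 ≈ 4335 m/s.
Total Δv = 4415 + 4335 = 8750 m/s.

Δv ≈ 8750 m/s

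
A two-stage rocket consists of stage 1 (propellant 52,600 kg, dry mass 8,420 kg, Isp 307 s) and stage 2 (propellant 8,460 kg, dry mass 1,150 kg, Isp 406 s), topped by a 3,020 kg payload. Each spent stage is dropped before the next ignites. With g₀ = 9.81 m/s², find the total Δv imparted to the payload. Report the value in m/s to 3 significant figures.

Δv ≈ 8190 m/s

Ignition mass of stage 1 = 52,600+8,420 + 8,460+1,150 + 3,020 = 73,650 kg.
Stage 1: m₀ = 73,650 kg, m_f = 73,650 − 52,600 = 21,050 kg; Δv = 307×9.81×ln(3.499) = 3011.7×1.2524 ≈ 3772 m/s.
Stage 2: m₀ = 12,630 kg, m_f = 12,630 − 8,460 = 4,170 kg; Δv = 406×9.81×ln(3.029) = 3982.9×1.1082 ≈ 4414 m/s.
Total Δv = 3772 + 4414 = 8186 m/s.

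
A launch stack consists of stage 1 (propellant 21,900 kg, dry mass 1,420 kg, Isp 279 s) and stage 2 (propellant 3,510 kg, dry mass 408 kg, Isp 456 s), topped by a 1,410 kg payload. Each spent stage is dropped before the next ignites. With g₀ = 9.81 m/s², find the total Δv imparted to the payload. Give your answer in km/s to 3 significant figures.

Δv ≈ 8.77 km/s

Ignition mass of stage 1 = 21,900+1,420 + 3,510+408 + 1,410 = 28,648 kg.
Stage 1: m₀ = 28,648 kg, m_f = 28,648 − 21,900 = 6,748 kg; Δv = 279×9.81×ln(4.245) = 2737.0×1.4458 ≈ 3957 m/s.
Stage 2: m₀ = 5,328 kg, m_f = 5,328 − 3,510 = 1,818 kg; Δv = 456×9.81×ln(2.931) = 4473.4×1.0752 ≈ 4810 m/s.
Total Δv = 3957 + 4810 = 8767 m/s.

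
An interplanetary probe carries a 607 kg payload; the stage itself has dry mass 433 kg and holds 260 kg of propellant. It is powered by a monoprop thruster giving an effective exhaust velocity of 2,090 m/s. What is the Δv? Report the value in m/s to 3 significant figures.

m₀ = payload + dry + propellant = 607 + 433 + 260 = 1,300 kg.
m_f = payload + dry = 607 + 433 = 1,040 kg.
Rocket equation: Δv = v_e · ln(m₀/m_f) = 2090.0 × ln(1.25) = 2090.0 × 0.2231 ≈ 466.4 m/s.

Δv ≈ 466 m/s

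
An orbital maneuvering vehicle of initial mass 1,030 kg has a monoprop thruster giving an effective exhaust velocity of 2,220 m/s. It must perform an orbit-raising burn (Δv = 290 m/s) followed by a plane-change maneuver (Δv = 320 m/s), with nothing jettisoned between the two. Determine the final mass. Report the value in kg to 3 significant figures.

After the first burn: m = 1030 × exp(−290/2220.0) = 1030 × 0.87754 = 903.866 kg.
After the second burn: m = 903.866 × exp(−320/2220.0) = 903.866 × 0.86576 = 782.531 kg.

final mass ≈ 783 kg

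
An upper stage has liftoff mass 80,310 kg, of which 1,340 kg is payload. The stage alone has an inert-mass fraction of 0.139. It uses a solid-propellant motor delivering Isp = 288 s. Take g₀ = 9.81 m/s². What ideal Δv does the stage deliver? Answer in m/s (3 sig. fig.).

Δv ≈ 5300 m/s

Stage wet mass = m₀ − payload = 80,310 − 1,340 = 78,970 kg.
Stage dry mass = ε × stage wet mass = 0.139 × 78,970 = 10,976.8 kg.
Burnout mass m_f = stage dry + payload = 10,976.8 + 1,340 = 12,316.8 kg.
v_e = Isp · g₀ = 288 × 9.81 = 2825.3 m/s.
Using Δv = v_e ln(m₀/m_f): Δv = v_e · ln(80,310/12,316.8) = 2825.3 × ln(6.52) = 2825.3 × 1.8749 ≈ 5297 m/s.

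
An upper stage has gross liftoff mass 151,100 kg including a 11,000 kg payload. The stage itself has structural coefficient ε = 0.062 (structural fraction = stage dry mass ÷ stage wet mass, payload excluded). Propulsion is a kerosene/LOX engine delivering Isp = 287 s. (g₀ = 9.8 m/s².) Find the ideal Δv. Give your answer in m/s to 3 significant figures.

Δv ≈ 5730 m/s

Stage wet mass = m₀ − payload = 151,100 − 11,000 = 140,100 kg.
Stage dry mass = ε × stage wet mass = 0.062 × 140,100 = 8,686.2 kg.
Burnout mass m_f = stage dry + payload = 8,686.2 + 11,000 = 19,686.2 kg.
v_e = Isp · g₀ = 287 × 9.8 = 2812.6 m/s.
Δv = v_e · ln(151,100/19,686.2) = 2812.6 × ln(7.675) = 2812.6 × 2.0380 ≈ 5732 m/s.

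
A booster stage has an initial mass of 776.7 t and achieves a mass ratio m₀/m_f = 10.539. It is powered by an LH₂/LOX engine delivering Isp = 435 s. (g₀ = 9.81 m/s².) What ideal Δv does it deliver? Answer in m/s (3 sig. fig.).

v_e = Isp · g₀ = 435 × 9.81 = 4267.4 m/s.
Rocket equation: Δv = v_e · ln(10.539) = 4267.4 × 2.3551 ≈ 10050.0 m/s.

Δv ≈ 10000 m/s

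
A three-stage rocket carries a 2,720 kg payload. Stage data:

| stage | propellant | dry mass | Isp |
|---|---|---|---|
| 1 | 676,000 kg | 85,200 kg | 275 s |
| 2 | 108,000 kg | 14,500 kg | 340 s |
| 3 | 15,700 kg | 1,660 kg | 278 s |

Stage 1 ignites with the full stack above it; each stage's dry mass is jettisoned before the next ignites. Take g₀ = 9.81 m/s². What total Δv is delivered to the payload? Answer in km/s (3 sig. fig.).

Ignition mass of stage 1 = 676,000+85,200 + 108,000+14,500 + 15,700+1,660 + 2,720 = 903,780 kg.
Stage 1: m₀ = 903,780 kg, m_f = 903,780 − 676,000 = 227,780 kg; Δv = 275×9.81×ln(3.968) = 2697.8×1.3782 ≈ 3718 m/s.
Stage 2: m₀ = 142,580 kg, m_f = 142,580 − 108,000 = 34,580 kg; Δv = 340×9.81×ln(4.123) = 3335.4×1.4166 ≈ 4725 m/s.
Stage 3: m₀ = 20,080 kg, m_f = 20,080 − 15,700 = 4,380 kg; Δv = 278×9.81×ln(4.584) = 2727.2×1.5227 ≈ 4153 m/s.
Total Δv = 3718 + 4725 + 4153 = 12596 m/s.

Δv ≈ 12.6 km/s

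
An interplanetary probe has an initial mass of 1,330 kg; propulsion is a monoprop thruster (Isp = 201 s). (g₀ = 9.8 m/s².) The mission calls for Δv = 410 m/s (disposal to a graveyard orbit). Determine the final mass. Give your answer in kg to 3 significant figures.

final mass ≈ 1080 kg

v_e = Isp · g₀ = 201 × 9.8 = 1969.8 m/s.
m₀/m_f = exp(Δv / v_e) = exp(410 / 1969.8) = exp(0.2081) = 1.2314.
m_f = m₀ / 1.2314 = 1,330 / 1.2314 = 1,080.07 kg.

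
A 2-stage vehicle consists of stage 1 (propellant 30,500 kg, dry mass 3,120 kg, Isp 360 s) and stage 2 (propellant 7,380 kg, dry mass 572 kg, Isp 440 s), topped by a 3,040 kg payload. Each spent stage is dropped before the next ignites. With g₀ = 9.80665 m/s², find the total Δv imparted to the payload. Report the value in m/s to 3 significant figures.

Δv ≈ 8870 m/s

Ignition mass of stage 1 = 30,500+3,120 + 7,380+572 + 3,040 = 44,612 kg.
Stage 1: m₀ = 44,612 kg, m_f = 44,612 − 30,500 = 14,112 kg; Δv = 360×9.80665×ln(3.161) = 3530.4×1.1510 ≈ 4063 m/s.
Stage 2: m₀ = 10,992 kg, m_f = 10,992 − 7,380 = 3,612 kg; Δv = 440×9.80665×ln(3.043) = 4314.9×1.1129 ≈ 4802 m/s.
Total Δv = 4063 + 4802 = 8865 m/s.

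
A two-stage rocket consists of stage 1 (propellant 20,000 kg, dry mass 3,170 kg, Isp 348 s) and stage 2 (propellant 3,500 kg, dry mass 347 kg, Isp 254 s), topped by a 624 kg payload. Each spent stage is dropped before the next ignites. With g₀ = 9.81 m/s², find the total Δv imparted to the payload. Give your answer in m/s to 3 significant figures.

Ignition mass of stage 1 = 20,000+3,170 + 3,500+347 + 624 = 27,641 kg.
Stage 1: m₀ = 27,641 kg, m_f = 27,641 − 20,000 = 7,641 kg; Δv = 348×9.81×ln(3.617) = 3413.9×1.2858 ≈ 4389 m/s.
Stage 2: m₀ = 4,471 kg, m_f = 4,471 − 3,500 = 971 kg; Δv = 254×9.81×ln(4.605) = 2491.7×1.5270 ≈ 3805 m/s.
Total Δv = 4389 + 3805 = 8194 m/s.

Δv ≈ 8190 m/s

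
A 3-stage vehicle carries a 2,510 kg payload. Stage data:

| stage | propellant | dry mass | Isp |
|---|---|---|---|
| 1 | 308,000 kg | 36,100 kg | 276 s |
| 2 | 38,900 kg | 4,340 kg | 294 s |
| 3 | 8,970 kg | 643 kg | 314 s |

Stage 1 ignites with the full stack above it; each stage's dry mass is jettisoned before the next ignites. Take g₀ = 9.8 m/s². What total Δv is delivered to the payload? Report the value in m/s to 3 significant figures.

Δv ≈ 11600 m/s

Ignition mass of stage 1 = 308,000+36,100 + 38,900+4,340 + 8,970+643 + 2,510 = 399,463 kg.
Stage 1: m₀ = 399,463 kg, m_f = 399,463 − 308,000 = 91,463 kg; Δv = 276×9.8×ln(4.367) = 2704.8×1.4742 ≈ 3987 m/s.
Stage 2: m₀ = 55,363 kg, m_f = 55,363 − 38,900 = 16,463 kg; Δv = 294×9.8×ln(3.363) = 2881.2×1.2128 ≈ 3494 m/s.
Stage 3: m₀ = 12,123 kg, m_f = 12,123 − 8,970 = 3,153 kg; Δv = 314×9.8×ln(3.845) = 3077.2×1.3468 ≈ 4144 m/s.
Total Δv = 3987 + 3494 + 4144 = 11625 m/s.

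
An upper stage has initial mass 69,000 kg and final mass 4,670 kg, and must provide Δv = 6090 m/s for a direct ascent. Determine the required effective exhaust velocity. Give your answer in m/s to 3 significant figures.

v_e ≈ 2260 m/s

ln(m₀/m_f) = ln(69000/4670) = ln(14.78) = 2.6929.
v_e = Δv / ln(m₀/m_f) = 6090 / 2.6929 = 2261.5 m/s.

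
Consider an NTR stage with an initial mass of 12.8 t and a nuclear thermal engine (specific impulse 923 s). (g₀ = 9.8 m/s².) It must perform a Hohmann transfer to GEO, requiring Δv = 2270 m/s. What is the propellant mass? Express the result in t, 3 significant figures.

v_e = Isp · g₀ = 923 × 9.8 = 9045.4 m/s.
Rocket equation: m₀/m_f = exp(Δv / v_e) = exp(2270 / 9045.4) = exp(0.2510) = 1.2853.
m_f = 12.8 / 1.2853 = 9.95876 t, so propellant = m₀ − m_f = 12.8 − 9.95876 = 2.84124 t.

propellant mass ≈ 2.84 t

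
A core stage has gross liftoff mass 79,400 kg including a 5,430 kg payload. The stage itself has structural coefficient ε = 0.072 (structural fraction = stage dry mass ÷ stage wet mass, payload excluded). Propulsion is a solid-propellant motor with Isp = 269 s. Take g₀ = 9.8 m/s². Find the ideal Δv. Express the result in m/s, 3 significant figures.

Δv ≈ 5270 m/s

Stage wet mass = m₀ − payload = 79,400 − 5,430 = 73,970 kg.
Stage dry mass = ε × stage wet mass = 0.072 × 73,970 = 5,325.84 kg.
Burnout mass m_f = stage dry + payload = 5,325.84 + 5,430 = 10,755.84 kg.
v_e = Isp · g₀ = 269 × 9.8 = 2636.2 m/s.
Δv = v_e · ln(79,400/10,755.84) = 2636.2 × ln(7.382) = 2636.2 × 1.9990 ≈ 5270 m/s.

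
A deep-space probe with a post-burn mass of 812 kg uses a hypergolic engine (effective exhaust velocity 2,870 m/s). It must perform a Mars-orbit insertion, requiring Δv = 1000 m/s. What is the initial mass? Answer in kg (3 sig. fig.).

initial mass ≈ 1150 kg

From the ideal rocket equation, m₀/m_f = exp(Δv / v_e) = exp(1000 / 2870.0) = exp(0.3484) = 1.4168.
m₀ = m_f × 1.4168 = 812 × 1.4168 = 1,150.44 kg.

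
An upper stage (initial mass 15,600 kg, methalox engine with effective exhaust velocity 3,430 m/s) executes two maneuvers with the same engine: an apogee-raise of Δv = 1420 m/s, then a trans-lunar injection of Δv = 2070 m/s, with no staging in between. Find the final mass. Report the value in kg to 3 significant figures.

After the first burn: m = 15600 × exp(−1420/3430.0) = 15600 × 0.66100 = 10,311.6 kg.
After the second burn: m = 10,311.6 × exp(−2070/3430.0) = 10,311.6 × 0.54689 = 5,639.31 kg.

final mass ≈ 5640 kg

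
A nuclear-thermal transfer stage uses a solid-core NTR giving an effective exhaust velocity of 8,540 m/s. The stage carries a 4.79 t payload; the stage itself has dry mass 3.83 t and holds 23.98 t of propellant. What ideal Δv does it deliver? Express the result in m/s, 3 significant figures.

m₀ = payload + dry + propellant = 4.79 + 3.83 + 23.98 = 32.6 t.
m_f = payload + dry = 4.79 + 3.83 = 8.62 t.
Δv = v_e · ln(m₀/m_f) = 8540.0 × ln(3.782) = 8540.0 × 1.3302 ≈ 11360.1 m/s.

Δv ≈ 11400 m/s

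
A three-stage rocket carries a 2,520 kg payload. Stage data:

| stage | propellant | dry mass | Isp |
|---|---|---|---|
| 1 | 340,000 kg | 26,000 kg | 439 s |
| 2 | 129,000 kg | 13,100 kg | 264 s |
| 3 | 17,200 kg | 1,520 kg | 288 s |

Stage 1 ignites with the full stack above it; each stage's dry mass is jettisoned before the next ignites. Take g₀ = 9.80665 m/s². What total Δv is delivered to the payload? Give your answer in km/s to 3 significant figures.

Ignition mass of stage 1 = 340,000+26,000 + 129,000+13,100 + 17,200+1,520 + 2,520 = 529,340 kg.
Stage 1: m₀ = 529,340 kg, m_f = 529,340 − 340,000 = 189,340 kg; Δv = 439×9.80665×ln(2.796) = 4305.1×1.0281 ≈ 4426 m/s.
Stage 2: m₀ = 163,340 kg, m_f = 163,340 − 129,000 = 34,340 kg; Δv = 264×9.80665×ln(4.757) = 2589.0×1.5595 ≈ 4038 m/s.
Stage 3: m₀ = 21,240 kg, m_f = 21,240 − 17,200 = 4,040 kg; Δv = 288×9.80665×ln(5.257) = 2824.3×1.6596 ≈ 4687 m/s.
Total Δv = 4426 + 4038 + 4687 = 13151 m/s.

Δv ≈ 13.2 km/s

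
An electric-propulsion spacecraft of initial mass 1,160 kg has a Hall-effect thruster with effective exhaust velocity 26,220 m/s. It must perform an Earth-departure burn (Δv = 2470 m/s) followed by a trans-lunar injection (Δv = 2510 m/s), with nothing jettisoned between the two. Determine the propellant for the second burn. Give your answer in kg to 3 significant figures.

propellant for the second burn ≈ 96.4 kg

After the first burn: m = 1160 × exp(−2470/26220.0) = 1160 × 0.91010 = 1,055.72 kg.
After the second burn: m = 1,055.72 × exp(−2510/26220.0) = 1,055.72 × 0.90871 = 959.343 kg.
Second-burn propellant = 1,055.72 − 959.343 = 96.377 kg.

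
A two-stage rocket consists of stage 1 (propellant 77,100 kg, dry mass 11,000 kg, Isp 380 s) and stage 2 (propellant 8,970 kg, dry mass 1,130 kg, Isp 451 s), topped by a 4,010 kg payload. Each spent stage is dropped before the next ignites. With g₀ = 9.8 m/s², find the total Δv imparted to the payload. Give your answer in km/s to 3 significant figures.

Δv ≈ 9.69 km/s

Ignition mass of stage 1 = 77,100+11,000 + 8,970+1,130 + 4,010 = 102,210 kg.
Stage 1: m₀ = 102,210 kg, m_f = 102,210 − 77,100 = 25,110 kg; Δv = 380×9.8×ln(4.07) = 3724.0×1.4038 ≈ 5228 m/s.
Stage 2: m₀ = 14,110 kg, m_f = 14,110 − 8,970 = 5,140 kg; Δv = 451×9.8×ln(2.745) = 4419.8×1.0098 ≈ 4463 m/s.
Total Δv = 5228 + 4463 = 9691 m/s.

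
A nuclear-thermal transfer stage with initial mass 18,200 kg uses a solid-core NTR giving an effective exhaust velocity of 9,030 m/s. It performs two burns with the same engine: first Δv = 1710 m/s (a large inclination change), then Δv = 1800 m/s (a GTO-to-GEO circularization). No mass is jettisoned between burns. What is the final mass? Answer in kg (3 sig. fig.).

After the first burn: m = 18200 × exp(−1710/9030.0) = 18200 × 0.82748 = 15,060.1 kg.
After the second burn: m = 15,060.1 × exp(−1800/9030.0) = 15,060.1 × 0.81927 = 12,338.3 kg.

final mass ≈ 12300 kg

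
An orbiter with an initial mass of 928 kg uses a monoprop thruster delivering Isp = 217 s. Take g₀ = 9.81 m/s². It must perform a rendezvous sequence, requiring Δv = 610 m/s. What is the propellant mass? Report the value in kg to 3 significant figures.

v_e = Isp · g₀ = 217 × 9.81 = 2128.8 m/s.
Rocket equation: m₀/m_f = exp(Δv / v_e) = exp(610 / 2128.8) = exp(0.2866) = 1.3318.
m_f = 928 / 1.3318 = 696.801 kg, so propellant = m₀ − m_f = 928 − 696.801 = 231.199 kg.

propellant mass ≈ 231 kg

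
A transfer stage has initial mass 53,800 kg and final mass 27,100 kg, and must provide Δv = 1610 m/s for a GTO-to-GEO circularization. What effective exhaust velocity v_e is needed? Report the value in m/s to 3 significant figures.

v_e ≈ 2350 m/s

ln(m₀/m_f) = ln(53800/27100) = ln(1.985) = 0.6857.
v_e = Δv / ln(m₀/m_f) = 1610 / 0.6857 = 2347.8 m/s.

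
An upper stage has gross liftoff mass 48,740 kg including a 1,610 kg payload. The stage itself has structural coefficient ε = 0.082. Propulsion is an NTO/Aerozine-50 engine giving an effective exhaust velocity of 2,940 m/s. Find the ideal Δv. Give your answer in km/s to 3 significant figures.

Δv ≈ 6.43 km/s

Stage wet mass = m₀ − payload = 48,740 − 1,610 = 47,130 kg.
Stage dry mass = ε × stage wet mass = 0.082 × 47,130 = 3,864.66 kg.
Burnout mass m_f = stage dry + payload = 3,864.66 + 1,610 = 5,474.66 kg.
From the ideal rocket equation, Δv = v_e · ln(48,740/5,474.66) = 2940.0 × ln(8.903) = 2940.0 × 2.1864 ≈ 6428 m/s.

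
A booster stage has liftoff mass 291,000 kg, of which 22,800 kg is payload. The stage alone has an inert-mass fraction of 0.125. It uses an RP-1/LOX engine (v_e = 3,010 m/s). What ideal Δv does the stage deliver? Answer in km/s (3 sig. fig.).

Stage wet mass = m₀ − payload = 291,000 − 22,800 = 268,200 kg.
Stage dry mass = ε × stage wet mass = 0.125 × 268,200 = 33,525 kg.
Burnout mass m_f = stage dry + payload = 33,525 + 22,800 = 56,325 kg.
From the ideal rocket equation, Δv = v_e · ln(291,000/56,325) = 3010.0 × ln(5.166) = 3010.0 × 1.6422 ≈ 4943 m/s.

Δv ≈ 4.94 km/s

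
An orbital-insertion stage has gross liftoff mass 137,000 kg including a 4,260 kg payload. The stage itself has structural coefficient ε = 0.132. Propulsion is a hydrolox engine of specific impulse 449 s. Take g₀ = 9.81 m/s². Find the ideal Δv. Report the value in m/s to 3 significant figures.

Δv ≈ 8100 m/s

Stage wet mass = m₀ − payload = 137,000 − 4,260 = 132,740 kg.
Stage dry mass = ε × stage wet mass = 0.132 × 132,740 = 17,521.7 kg.
Burnout mass m_f = stage dry + payload = 17,521.7 + 4,260 = 21,781.7 kg.
v_e = Isp · g₀ = 449 × 9.81 = 4404.7 m/s.
Rocket equation: Δv = v_e · ln(137,000/21,781.7) = 4404.7 × ln(6.29) = 4404.7 × 1.8389 ≈ 8100 m/s.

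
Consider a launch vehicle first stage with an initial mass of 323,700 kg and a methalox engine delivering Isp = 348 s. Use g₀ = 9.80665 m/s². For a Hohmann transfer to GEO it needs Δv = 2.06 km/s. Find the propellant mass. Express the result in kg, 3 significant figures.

propellant mass ≈ 147000 kg

v_e = Isp · g₀ = 348 × 9.80665 = 3412.7 m/s.
Using Δv = v_e ln(m₀/m_f): m₀/m_f = exp(Δv / v_e) = exp(2060 / 3412.7) = exp(0.6036) = 1.8287.
m_f = 323,700 / 1.8287 = 177,011 kg, so propellant = m₀ − m_f = 323,700 − 177,011 = 146,689 kg.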